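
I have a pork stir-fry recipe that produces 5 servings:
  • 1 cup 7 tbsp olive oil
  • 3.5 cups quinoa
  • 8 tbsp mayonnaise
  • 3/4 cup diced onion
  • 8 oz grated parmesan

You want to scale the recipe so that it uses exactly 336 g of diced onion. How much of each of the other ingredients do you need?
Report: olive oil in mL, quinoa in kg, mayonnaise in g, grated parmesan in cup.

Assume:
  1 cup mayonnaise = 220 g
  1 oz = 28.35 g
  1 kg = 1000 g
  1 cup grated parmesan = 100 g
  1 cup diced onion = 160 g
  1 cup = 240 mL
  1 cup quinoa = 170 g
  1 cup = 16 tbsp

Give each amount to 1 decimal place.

olive oil: 966.0 mL; quinoa: 1.7 kg; mayonnaise: 308.0 g; grated parmesan: 6.4 cup

The original recipe has 120 g of diced onion, so the scaling factor is 336 ÷ 120 = 14/5 = 2.8.
olive oil: (1 cup + 7 tbsp = 1.4375 cup) × 14/5 × 240 mL/cup = 966.0 mL
quinoa: 3.5 cup × 14/5 × 170 g/cup ÷ 1000 g/kg ≈ 1.7 kg
mayonnaise: 8 tbsp × 14/5 ÷ 16 tbsp/cup × 220 g/cup = 308.0 g
grated parmesan: 8 oz × 14/5 × 28.35 g/oz ÷ 100 g/cup ≈ 6.4 cup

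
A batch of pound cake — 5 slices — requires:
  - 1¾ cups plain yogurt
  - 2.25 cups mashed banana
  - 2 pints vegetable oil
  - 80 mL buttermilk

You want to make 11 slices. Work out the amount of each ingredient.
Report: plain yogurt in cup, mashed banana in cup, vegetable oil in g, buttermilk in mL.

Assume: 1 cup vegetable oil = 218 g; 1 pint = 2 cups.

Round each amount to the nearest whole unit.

Scaling factor: 11/5 = 2.2.
plain yogurt: 1.75 cup × 11/5 ≈ 4 cup
mashed banana: 2.25 cup × 11/5 ≈ 5 cup
vegetable oil: 2 pint × 11/5 × 2 cup/pint × 218 g/cup ≈ 1918 g
buttermilk: 80 mL × 11/5 = 176 mL

plain yogurt: 4 cup; mashed banana: 5 cup; vegetable oil: 1918 g; buttermilk: 176 mL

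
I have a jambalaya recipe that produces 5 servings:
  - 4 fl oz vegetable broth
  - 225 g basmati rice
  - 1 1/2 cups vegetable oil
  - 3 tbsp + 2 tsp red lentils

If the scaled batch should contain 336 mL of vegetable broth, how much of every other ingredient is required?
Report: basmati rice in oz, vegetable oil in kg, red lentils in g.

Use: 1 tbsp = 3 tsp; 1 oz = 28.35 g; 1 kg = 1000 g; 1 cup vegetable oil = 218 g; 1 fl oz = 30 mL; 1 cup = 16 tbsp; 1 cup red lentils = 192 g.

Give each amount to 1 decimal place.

The original recipe has 120 mL of vegetable broth, so the scaling factor is 336 ÷ 120 = 14/5 = 2.8.
basmati rice: 225 g × 14/5 ÷ 28.35 g/oz ≈ 22.2 oz
vegetable oil: 1.5 cup × 14/5 × 218 g/cup ÷ 1000 g/kg ≈ 0.9 kg
red lentils: (3 tbsp + 2 tsp = 11/3 tbsp) × 14/5 ÷ 16 tbsp/cup × 192 g/cup = 123.2 g

basmati rice: 22.2 oz; vegetable oil: 0.9 kg; red lentils: 123.2 g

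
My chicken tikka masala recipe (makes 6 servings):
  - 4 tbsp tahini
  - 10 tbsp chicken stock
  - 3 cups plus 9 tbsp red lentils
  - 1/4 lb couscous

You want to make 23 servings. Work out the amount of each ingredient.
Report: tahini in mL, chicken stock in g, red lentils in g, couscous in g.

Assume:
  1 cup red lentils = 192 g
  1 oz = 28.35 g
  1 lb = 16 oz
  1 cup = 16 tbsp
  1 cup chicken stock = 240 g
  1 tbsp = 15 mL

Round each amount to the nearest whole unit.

Scaling factor: 23/6.
tahini: 4 tbsp × 23/6 × 15 mL/tbsp = 230 mL
chicken stock: 10 tbsp × 23/6 ÷ 16 tbsp/cup × 240 g/cup = 575 g
red lentils: (3 cup + 9 tbsp = 3.5625 cup) × 23/6 × 192 g/cup = 2622 g
couscous: 0.25 lb × 23/6 × 16 oz/lb × 28.35 g/oz ≈ 435 g

tahini: 230 mL; chicken stock: 575 g; red lentils: 2622 g; couscous: 435 g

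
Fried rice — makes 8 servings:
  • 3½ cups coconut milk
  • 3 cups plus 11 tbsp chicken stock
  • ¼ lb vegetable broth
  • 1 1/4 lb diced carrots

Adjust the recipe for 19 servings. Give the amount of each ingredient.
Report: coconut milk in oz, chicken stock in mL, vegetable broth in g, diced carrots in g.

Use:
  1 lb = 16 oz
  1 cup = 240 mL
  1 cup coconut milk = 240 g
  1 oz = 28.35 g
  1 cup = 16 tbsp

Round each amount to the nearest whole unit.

Scaling factor: 19/8 = 2.375.
coconut milk: 3.5 cup × 19/8 × 240 g/cup ÷ 28.35 g/oz ≈ 70 oz
chicken stock: (3 cup + 11 tbsp = 3.6875 cup) × 19/8 × 240 mL/cup ≈ 2102 mL
vegetable broth: 0.25 lb × 19/8 × 16 oz/lb × 28.35 g/oz ≈ 269 g
diced carrots: 1.25 lb × 19/8 × 16 oz/lb × 28.35 g/oz ≈ 1347 g

coconut milk: 70 oz; chicken stock: 2102 mL; vegetable broth: 269 g; diced carrots: 1347 g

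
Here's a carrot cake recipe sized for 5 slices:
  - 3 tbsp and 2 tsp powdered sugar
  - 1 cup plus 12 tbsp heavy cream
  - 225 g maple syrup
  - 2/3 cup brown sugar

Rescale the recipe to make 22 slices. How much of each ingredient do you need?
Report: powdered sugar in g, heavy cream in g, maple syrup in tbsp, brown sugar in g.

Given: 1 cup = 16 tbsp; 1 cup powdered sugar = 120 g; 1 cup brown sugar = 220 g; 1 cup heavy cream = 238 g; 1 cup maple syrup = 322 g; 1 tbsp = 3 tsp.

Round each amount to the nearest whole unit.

Scaling factor: 22/5 = 4.4.
powdered sugar: (3 tbsp + 2 tsp = 11/3 tbsp) × 22/5 ÷ 16 tbsp/cup × 120 g/cup = 121 g
heavy cream: (1 cup + 12 tbsp = 1.75 cup) × 22/5 × 238 g/cup ≈ 1833 g
maple syrup: 225 g × 22/5 ÷ 322 g/cup × 16 tbsp/cup ≈ 49 tbsp
brown sugar: 2/3 cup × 22/5 × 220 g/cup ≈ 645 g

powdered sugar: 121 g; heavy cream: 1833 g; maple syrup: 49 tbsp; brown sugar: 645 g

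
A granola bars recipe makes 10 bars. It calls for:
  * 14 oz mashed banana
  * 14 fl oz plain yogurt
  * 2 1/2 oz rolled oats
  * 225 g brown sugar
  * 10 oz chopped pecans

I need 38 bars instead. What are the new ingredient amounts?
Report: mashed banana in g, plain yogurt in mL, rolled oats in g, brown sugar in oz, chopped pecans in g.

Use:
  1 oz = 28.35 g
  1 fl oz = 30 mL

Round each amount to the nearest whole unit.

Scaling factor: 38/10 = 19/5 = 3.8.
mashed banana: 14 oz × 19/5 × 28.35 g/oz ≈ 1508 g
plain yogurt: 14 fl oz × 19/5 × 30 mL/fl oz = 1596 mL
rolled oats: 2.5 oz × 19/5 × 28.35 g/oz ≈ 269 g
brown sugar: 225 g × 19/5 ÷ 28.35 g/oz ≈ 30 oz
chopped pecans: 10 oz × 19/5 × 28.35 g/oz ≈ 1077 g

mashed banana: 1508 g; plain yogurt: 1596 mL; rolled oats: 269 g; brown sugar: 30 oz; chopped pecans: 1077 g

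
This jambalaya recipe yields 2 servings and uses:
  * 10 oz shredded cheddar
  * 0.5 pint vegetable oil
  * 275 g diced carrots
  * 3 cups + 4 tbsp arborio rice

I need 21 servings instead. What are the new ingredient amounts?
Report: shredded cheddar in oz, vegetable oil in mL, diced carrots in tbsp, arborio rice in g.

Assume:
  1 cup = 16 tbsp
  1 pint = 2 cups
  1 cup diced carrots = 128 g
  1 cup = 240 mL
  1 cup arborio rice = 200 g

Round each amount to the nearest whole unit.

shredded cheddar: 105 oz; vegetable oil: 2520 mL; diced carrots: 361 tbsp; arborio rice: 6825 g

Scaling factor: 21/2 = 10.5.
shredded cheddar: 10 oz × 21/2 = 105 oz
vegetable oil: 0.5 pint × 21/2 × 2 cup/pint × 240 mL/cup = 2520 mL
diced carrots: 275 g × 21/2 ÷ 128 g/cup × 16 tbsp/cup ≈ 361 tbsp
arborio rice: (3 cup + 4 tbsp = 3.25 cup) × 21/2 × 200 g/cup = 6825 g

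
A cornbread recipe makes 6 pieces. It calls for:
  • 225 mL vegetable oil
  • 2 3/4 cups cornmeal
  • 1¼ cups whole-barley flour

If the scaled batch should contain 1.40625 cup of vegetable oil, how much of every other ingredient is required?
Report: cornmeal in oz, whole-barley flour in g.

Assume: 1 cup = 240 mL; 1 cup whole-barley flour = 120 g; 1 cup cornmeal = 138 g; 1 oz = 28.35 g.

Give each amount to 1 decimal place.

The original recipe has 0.9375 cup of vegetable oil, so the scaling factor is 1.40625 ÷ 0.9375 = 3/2 = 1.5.
cornmeal: 2.75 cup × 3/2 × 138 g/cup ÷ 28.35 g/oz ≈ 20.1 oz
whole-barley flour: 1.25 cup × 3/2 × 120 g/cup = 225.0 g

cornmeal: 20.1 oz; whole-barley flour: 225.0 g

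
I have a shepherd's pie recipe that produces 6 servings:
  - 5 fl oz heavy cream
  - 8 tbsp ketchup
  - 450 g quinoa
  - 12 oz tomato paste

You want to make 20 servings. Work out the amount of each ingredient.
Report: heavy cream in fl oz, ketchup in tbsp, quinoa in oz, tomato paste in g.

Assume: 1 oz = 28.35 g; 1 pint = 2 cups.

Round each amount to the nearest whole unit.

heavy cream: 17 fl oz; ketchup: 27 tbsp; quinoa: 53 oz; tomato paste: 1134 g

Scaling factor: 20/6 = 10/3.
heavy cream: 5 fl oz × 10/3 ≈ 17 fl oz
ketchup: 8 tbsp × 10/3 ≈ 27 tbsp
quinoa: 450 g × 10/3 ÷ 28.35 g/oz ≈ 53 oz
tomato paste: 12 oz × 10/3 × 28.35 g/oz = 1134 g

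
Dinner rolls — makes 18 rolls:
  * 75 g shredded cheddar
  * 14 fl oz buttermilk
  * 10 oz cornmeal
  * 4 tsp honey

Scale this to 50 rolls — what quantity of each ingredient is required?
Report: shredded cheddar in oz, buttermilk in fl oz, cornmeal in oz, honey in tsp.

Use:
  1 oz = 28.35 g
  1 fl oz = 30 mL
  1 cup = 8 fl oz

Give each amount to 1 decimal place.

shredded cheddar: 7.3 oz; buttermilk: 38.9 fl oz; cornmeal: 27.8 oz; honey: 11.1 tsp

Scaling factor: 50/18 = 25/9.
shredded cheddar: 75 g × 25/9 ÷ 28.35 g/oz ≈ 7.3 oz
buttermilk: 14 fl oz × 25/9 ≈ 38.9 fl oz
cornmeal: 10 oz × 25/9 ≈ 27.8 oz
honey: 4 tsp × 25/9 ≈ 11.1 tsp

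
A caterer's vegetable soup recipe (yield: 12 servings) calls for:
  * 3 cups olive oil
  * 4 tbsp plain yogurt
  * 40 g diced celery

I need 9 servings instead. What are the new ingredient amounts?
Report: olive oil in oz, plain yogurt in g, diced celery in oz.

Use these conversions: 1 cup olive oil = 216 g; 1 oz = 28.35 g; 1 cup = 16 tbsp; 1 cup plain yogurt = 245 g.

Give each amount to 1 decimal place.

Scaling factor: 9/12 = 3/4 = 0.75.
olive oil: 3 cup × 3/4 × 216 g/cup ÷ 28.35 g/oz ≈ 17.1 oz
plain yogurt: 4 tbsp × 3/4 ÷ 16 tbsp/cup × 245 g/cup ≈ 45.9 g
diced celery: 40 g × 3/4 ÷ 28.35 g/oz ≈ 1.1 oz

olive oil: 17.1 oz; plain yogurt: 45.9 g; diced celery: 1.1 oz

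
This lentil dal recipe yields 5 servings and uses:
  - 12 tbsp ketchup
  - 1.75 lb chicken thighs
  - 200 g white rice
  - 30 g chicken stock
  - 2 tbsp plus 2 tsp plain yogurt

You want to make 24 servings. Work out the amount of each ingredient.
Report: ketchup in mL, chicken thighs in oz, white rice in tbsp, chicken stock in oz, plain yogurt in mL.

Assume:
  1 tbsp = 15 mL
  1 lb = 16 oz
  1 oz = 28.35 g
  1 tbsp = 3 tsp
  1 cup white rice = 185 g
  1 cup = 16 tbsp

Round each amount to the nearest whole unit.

ketchup: 864 mL; chicken thighs: 134 oz; white rice: 83 tbsp; chicken stock: 5 oz; plain yogurt: 192 mL

Scaling factor: 24/5 = 4.8.
ketchup: 12 tbsp × 24/5 × 15 mL/tbsp = 864 mL
chicken thighs: 1.75 lb × 24/5 × 16 oz/lb ≈ 134 oz
white rice: 200 g × 24/5 ÷ 185 g/cup × 16 tbsp/cup ≈ 83 tbsp
chicken stock: 30 g × 24/5 ÷ 28.35 g/oz ≈ 5 oz
plain yogurt: (2 tbsp + 2 tsp = 8/3 tbsp) × 24/5 × 15 mL/tbsp = 192 mL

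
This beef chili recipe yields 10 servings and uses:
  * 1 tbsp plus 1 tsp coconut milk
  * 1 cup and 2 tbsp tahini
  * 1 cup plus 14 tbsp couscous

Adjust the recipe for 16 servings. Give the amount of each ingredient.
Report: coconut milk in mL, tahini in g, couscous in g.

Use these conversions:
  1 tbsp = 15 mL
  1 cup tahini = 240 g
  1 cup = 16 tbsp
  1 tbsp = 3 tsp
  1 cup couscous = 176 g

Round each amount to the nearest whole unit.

Scaling factor: 16/10 = 8/5 = 1.6.
coconut milk: (1 tbsp + 1 tsp = 4/3 tbsp) × 8/5 × 15 mL/tbsp = 32 mL
tahini: (1 cup + 2 tbsp = 1.125 cup) × 8/5 × 240 g/cup = 432 g
couscous: (1 cup + 14 tbsp = 1.875 cup) × 8/5 × 176 g/cup = 528 g

coconut milk: 32 mL; tahini: 432 g; couscous: 528 g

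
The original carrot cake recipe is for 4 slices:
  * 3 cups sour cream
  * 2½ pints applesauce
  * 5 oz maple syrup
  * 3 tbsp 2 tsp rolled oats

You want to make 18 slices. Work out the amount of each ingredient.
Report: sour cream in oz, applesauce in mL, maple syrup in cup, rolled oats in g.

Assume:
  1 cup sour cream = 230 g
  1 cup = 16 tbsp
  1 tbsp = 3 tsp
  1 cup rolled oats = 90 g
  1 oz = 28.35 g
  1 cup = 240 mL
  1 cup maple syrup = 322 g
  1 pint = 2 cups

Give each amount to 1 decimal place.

sour cream: 109.5 oz; applesauce: 5400.0 mL; maple syrup: 2.0 cup; rolled oats: 92.8 g

Scaling factor: 18/4 = 9/2 = 4.5.
sour cream: 3 cup × 9/2 × 230 g/cup ÷ 28.35 g/oz ≈ 109.5 oz
applesauce: 2.5 pint × 9/2 × 2 cup/pint × 240 mL/cup = 5400.0 mL
maple syrup: 5 oz × 9/2 × 28.35 g/oz ÷ 322 g/cup ≈ 2.0 cup
rolled oats: (3 tbsp + 2 tsp = 11/3 tbsp) × 9/2 ÷ 16 tbsp/cup × 90 g/cup ≈ 92.8 g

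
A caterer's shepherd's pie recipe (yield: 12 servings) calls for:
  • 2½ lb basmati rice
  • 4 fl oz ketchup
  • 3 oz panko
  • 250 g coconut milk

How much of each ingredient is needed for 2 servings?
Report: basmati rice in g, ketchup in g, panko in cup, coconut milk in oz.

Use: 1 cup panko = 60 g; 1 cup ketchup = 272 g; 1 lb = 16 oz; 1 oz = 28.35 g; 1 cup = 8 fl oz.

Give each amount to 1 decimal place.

basmati rice: 189.0 g; ketchup: 22.7 g; panko: 0.2 cup; coconut milk: 1.5 oz

Scaling factor: 2/12 = 1/6.
basmati rice: 2.5 lb × 1/6 × 16 oz/lb × 28.35 g/oz = 189.0 g
ketchup: 4 fl oz × 1/6 ÷ 8 fl oz/cup × 272 g/cup ≈ 22.7 g
panko: 3 oz × 1/6 × 28.35 g/oz ÷ 60 g/cup ≈ 0.2 cup
coconut milk: 250 g × 1/6 ÷ 28.35 g/oz ≈ 1.5 oz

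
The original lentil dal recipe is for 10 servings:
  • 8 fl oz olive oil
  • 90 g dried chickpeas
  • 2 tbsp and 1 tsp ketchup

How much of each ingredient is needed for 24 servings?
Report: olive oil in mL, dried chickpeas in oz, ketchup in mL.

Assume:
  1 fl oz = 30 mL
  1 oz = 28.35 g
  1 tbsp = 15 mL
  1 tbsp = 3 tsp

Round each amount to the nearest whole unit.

olive oil: 576 mL; dried chickpeas: 8 oz; ketchup: 84 mL

Scaling factor: 24/10 = 12/5 = 2.4.
olive oil: 8 fl oz × 12/5 × 30 mL/fl oz = 576 mL
dried chickpeas: 90 g × 12/5 ÷ 28.35 g/oz ≈ 8 oz
ketchup: (2 tbsp + 1 tsp = 7/3 tbsp) × 12/5 × 15 mL/tbsp = 84 mL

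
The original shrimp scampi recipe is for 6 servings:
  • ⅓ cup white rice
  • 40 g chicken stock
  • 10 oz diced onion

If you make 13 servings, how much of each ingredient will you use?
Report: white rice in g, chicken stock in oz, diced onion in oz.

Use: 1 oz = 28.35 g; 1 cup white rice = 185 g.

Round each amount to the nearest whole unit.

Scaling factor: 13/6.
white rice: 1/3 cup × 13/6 × 185 g/cup ≈ 134 g
chicken stock: 40 g × 13/6 ÷ 28.35 g/oz ≈ 3 oz
diced onion: 10 oz × 13/6 ≈ 22 oz

white rice: 134 g; chicken stock: 3 oz; diced onion: 22 oz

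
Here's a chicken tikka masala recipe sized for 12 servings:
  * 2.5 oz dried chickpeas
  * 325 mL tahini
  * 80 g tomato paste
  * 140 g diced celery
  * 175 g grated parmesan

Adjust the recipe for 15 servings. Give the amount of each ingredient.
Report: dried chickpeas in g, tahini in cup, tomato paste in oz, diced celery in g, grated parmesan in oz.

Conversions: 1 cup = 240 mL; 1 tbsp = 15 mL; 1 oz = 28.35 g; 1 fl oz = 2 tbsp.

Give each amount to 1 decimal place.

Scaling factor: 15/12 = 5/4 = 1.25.
dried chickpeas: 2.5 oz × 5/4 × 28.35 g/oz ≈ 88.6 g
tahini: 325 mL × 5/4 ÷ 240 mL/cup ≈ 1.7 cup
tomato paste: 80 g × 5/4 ÷ 28.35 g/oz ≈ 3.5 oz
diced celery: 140 g × 5/4 = 175.0 g
grated parmesan: 175 g × 5/4 ÷ 28.35 g/oz ≈ 7.7 oz

dried chickpeas: 88.6 g; tahini: 1.7 cup; tomato paste: 3.5 oz; diced celery: 175.0 g; grated parmesan: 7.7 oz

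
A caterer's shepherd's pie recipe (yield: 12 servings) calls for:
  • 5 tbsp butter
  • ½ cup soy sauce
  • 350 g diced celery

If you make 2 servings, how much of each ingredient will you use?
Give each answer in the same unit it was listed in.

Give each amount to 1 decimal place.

Scaling factor: 2/12 = 1/6.
butter: 5 tbsp × 1/6 ≈ 0.8 tbsp
soy sauce: 0.5 cup × 1/6 ≈ 0.1 cup
diced celery: 350 g × 1/6 ≈ 58.3 g

butter: 0.8 tbsp; soy sauce: 0.1 cup; diced celery: 58.3 g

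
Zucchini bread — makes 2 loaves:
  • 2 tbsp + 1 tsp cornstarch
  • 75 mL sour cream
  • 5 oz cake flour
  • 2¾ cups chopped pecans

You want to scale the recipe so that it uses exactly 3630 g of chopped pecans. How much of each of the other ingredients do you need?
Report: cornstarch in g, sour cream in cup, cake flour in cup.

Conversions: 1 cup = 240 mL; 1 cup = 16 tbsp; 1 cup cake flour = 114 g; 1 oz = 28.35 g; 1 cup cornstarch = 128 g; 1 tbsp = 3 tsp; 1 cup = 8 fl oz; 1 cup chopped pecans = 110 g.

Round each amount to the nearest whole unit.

The original recipe has 302.5 g of chopped pecans, so the scaling factor is 3630 ÷ 302.5 = 12.
cornstarch: (2 tbsp + 1 tsp = 7/3 tbsp) × 12 ÷ 16 tbsp/cup × 128 g/cup = 224 g
sour cream: 75 mL × 12 ÷ 240 mL/cup ≈ 4 cup
cake flour: 5 oz × 12 × 28.35 g/oz ÷ 114 g/cup ≈ 15 cup

cornstarch: 224 g; sour cream: 4 cup; cake flour: 15 cup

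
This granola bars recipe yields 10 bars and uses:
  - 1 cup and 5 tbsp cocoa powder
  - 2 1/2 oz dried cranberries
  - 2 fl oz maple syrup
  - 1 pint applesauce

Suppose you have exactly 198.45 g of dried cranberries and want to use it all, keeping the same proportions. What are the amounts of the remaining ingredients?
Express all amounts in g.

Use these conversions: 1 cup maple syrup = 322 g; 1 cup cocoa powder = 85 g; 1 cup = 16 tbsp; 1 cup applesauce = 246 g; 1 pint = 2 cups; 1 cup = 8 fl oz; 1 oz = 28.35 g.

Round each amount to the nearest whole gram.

cocoa powder: 312 g; maple syrup: 225 g; applesauce: 1378 g

The original recipe has 70.875 g of dried cranberries, so the scaling factor is 198.45 ÷ 70.875 = 14/5 = 2.8.
cocoa powder: (1 cup + 5 tbsp = 1.3125 cup) × 14/5 × 85 g/cup ≈ 312 g
maple syrup: 2 fl oz × 14/5 ÷ 8 fl oz/cup × 322 g/cup ≈ 225 g
applesauce: 1 pint × 14/5 × 2 cup/pint × 246 g/cup ≈ 1378 g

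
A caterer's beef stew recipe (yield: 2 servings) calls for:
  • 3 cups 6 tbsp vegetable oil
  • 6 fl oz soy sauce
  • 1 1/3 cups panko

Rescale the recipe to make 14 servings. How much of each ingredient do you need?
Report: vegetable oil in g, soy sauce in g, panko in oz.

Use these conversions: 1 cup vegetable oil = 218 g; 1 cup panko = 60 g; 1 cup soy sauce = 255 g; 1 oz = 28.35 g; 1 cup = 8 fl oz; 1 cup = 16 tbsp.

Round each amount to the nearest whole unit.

vegetable oil: 5150 g; soy sauce: 1339 g; panko: 20 oz

Scaling factor: 14/2 = 7.
vegetable oil: (3 cup + 6 tbsp = 3.375 cup) × 7 × 218 g/cup ≈ 5150 g
soy sauce: 6 fl oz × 7 ÷ 8 fl oz/cup × 255 g/cup ≈ 1339 g
panko: 4/3 cup × 7 × 60 g/cup ÷ 28.35 g/oz ≈ 20 oz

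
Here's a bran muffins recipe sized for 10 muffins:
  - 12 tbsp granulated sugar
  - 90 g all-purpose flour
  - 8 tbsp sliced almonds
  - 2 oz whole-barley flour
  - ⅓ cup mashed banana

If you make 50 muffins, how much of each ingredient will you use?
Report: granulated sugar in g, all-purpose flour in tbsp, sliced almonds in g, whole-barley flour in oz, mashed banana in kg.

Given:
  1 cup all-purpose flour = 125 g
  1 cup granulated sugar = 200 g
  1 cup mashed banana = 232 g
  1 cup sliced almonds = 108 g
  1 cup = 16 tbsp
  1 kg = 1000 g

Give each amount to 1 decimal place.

granulated sugar: 750.0 g; all-purpose flour: 57.6 tbsp; sliced almonds: 270.0 g; whole-barley flour: 10.0 oz; mashed banana: 0.4 kg

Scaling factor: 50/10 = 5.
granulated sugar: 12 tbsp × 5 ÷ 16 tbsp/cup × 200 g/cup = 750.0 g
all-purpose flour: 90 g × 5 ÷ 125 g/cup × 16 tbsp/cup = 57.6 tbsp
sliced almonds: 8 tbsp × 5 ÷ 16 tbsp/cup × 108 g/cup = 270.0 g
whole-barley flour: 2 oz × 5 = 10.0 oz
mashed banana: 1/3 cup × 5 × 232 g/cup ÷ 1000 g/kg ≈ 0.4 kg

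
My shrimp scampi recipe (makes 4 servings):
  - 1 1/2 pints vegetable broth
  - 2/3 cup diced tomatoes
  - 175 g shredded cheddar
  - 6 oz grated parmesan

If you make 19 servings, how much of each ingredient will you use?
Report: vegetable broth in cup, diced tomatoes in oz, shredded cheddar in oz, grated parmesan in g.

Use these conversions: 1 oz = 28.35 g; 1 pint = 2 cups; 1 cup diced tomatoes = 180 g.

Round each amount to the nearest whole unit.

vegetable broth: 14 cup; diced tomatoes: 20 oz; shredded cheddar: 29 oz; grated parmesan: 808 g

Scaling factor: 19/4 = 4.75.
vegetable broth: 1.5 pint × 19/4 × 2 cup/pint ≈ 14 cup
diced tomatoes: 2/3 cup × 19/4 × 180 g/cup ÷ 28.35 g/oz ≈ 20 oz
shredded cheddar: 175 g × 19/4 ÷ 28.35 g/oz ≈ 29 oz
grated parmesan: 6 oz × 19/4 × 28.35 g/oz ≈ 808 g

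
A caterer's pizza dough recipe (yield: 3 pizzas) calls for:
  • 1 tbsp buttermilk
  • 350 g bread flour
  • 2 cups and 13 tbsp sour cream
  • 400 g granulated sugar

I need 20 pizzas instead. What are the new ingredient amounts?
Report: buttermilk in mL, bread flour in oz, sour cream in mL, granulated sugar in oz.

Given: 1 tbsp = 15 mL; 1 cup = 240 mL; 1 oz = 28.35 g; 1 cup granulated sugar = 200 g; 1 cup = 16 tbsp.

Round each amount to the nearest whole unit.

Scaling factor: 20/3.
buttermilk: 1 tbsp × 20/3 × 15 mL/tbsp = 100 mL
bread flour: 350 g × 20/3 ÷ 28.35 g/oz ≈ 82 oz
sour cream: (2 cup + 13 tbsp = 2.8125 cup) × 20/3 × 240 mL/cup = 4500 mL
granulated sugar: 400 g × 20/3 ÷ 28.35 g/oz ≈ 94 oz

buttermilk: 100 mL; bread flour: 82 oz; sour cream: 4500 mL; granulated sugar: 94 oz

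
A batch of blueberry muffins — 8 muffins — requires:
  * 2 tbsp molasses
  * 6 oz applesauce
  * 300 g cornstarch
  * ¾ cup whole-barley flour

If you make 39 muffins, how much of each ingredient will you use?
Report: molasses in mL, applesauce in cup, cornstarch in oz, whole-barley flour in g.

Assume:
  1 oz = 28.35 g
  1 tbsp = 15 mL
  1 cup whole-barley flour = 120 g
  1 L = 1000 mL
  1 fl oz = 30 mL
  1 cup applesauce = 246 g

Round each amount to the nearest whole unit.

Scaling factor: 39/8 = 4.875.
molasses: 2 tbsp × 39/8 × 15 mL/tbsp ≈ 146 mL
applesauce: 6 oz × 39/8 × 28.35 g/oz ÷ 246 g/cup ≈ 3 cup
cornstarch: 300 g × 39/8 ÷ 28.35 g/oz ≈ 52 oz
whole-barley flour: 0.75 cup × 39/8 × 120 g/cup ≈ 439 g

molasses: 146 mL; applesauce: 3 cup; cornstarch: 52 oz; whole-barley flour: 439 g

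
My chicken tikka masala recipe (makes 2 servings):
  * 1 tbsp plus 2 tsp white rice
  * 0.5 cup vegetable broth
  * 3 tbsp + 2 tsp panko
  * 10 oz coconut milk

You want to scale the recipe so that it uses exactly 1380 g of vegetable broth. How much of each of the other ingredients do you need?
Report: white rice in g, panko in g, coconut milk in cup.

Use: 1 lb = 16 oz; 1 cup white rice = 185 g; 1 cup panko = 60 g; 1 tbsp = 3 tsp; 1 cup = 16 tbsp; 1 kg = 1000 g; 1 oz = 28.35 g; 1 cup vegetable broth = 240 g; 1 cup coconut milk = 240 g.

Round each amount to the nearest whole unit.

white rice: 222 g; panko: 158 g; coconut milk: 14 cup

The original recipe has 120 g of vegetable broth, so the scaling factor is 1380 ÷ 120 = 23/2 = 11.5.
white rice: (1 tbsp + 2 tsp = 5/3 tbsp) × 23/2 ÷ 16 tbsp/cup × 185 g/cup ≈ 222 g
panko: (3 tbsp + 2 tsp = 11/3 tbsp) × 23/2 ÷ 16 tbsp/cup × 60 g/cup ≈ 158 g
coconut milk: 10 oz × 23/2 × 28.35 g/oz ÷ 240 g/cup ≈ 14 cup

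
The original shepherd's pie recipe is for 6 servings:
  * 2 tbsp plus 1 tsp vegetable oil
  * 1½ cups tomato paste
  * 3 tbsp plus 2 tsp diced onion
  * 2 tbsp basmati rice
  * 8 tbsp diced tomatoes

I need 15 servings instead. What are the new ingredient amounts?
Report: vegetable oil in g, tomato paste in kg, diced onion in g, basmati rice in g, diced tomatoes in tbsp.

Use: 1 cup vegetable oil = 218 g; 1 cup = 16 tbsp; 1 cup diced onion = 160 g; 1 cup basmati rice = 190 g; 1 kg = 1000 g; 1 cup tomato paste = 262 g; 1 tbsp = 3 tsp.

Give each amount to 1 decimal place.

Scaling factor: 15/6 = 5/2 = 2.5.
vegetable oil: (2 tbsp + 1 tsp = 7/3 tbsp) × 5/2 ÷ 16 tbsp/cup × 218 g/cup ≈ 79.5 g
tomato paste: 1.5 cup × 5/2 × 262 g/cup ÷ 1000 g/kg ≈ 1.0 kg
diced onion: (3 tbsp + 2 tsp = 11/3 tbsp) × 5/2 ÷ 16 tbsp/cup × 160 g/cup ≈ 91.7 g
basmati rice: 2 tbsp × 5/2 ÷ 16 tbsp/cup × 190 g/cup ≈ 59.4 g
diced tomatoes: 8 tbsp × 5/2 = 20.0 tbsp

vegetable oil: 79.5 g; tomato paste: 1.0 kg; diced onion: 91.7 g; basmati rice: 59.4 g; diced tomatoes: 20.0 tbsp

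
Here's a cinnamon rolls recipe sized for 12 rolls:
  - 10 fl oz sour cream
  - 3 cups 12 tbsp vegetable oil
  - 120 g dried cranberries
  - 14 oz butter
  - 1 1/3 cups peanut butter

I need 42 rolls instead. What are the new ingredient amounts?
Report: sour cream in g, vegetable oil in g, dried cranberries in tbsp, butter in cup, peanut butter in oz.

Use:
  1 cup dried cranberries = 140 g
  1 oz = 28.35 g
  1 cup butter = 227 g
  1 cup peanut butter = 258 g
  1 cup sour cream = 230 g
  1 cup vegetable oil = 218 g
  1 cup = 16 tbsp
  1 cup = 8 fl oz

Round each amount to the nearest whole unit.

Scaling factor: 42/12 = 7/2 = 3.5.
sour cream: 10 fl oz × 7/2 ÷ 8 fl oz/cup × 230 g/cup ≈ 1006 g
vegetable oil: (3 cup + 12 tbsp = 3.75 cup) × 7/2 × 218 g/cup ≈ 2861 g
dried cranberries: 120 g × 7/2 ÷ 140 g/cup × 16 tbsp/cup = 48 tbsp
butter: 14 oz × 7/2 × 28.35 g/oz ÷ 227 g/cup ≈ 6 cup
peanut butter: 4/3 cup × 7/2 × 258 g/cup ÷ 28.35 g/oz ≈ 42 oz

sour cream: 1006 g; vegetable oil: 2861 g; dried cranberries: 48 tbsp; butter: 6 cup; peanut butter: 42 oz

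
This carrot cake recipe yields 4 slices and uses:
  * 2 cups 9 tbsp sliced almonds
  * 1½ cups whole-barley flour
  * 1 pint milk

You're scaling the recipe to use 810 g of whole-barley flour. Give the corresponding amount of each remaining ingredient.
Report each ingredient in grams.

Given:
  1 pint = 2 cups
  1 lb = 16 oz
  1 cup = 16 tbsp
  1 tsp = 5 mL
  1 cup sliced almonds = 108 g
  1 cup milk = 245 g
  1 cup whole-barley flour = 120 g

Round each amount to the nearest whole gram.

The original recipe has 180 g of whole-barley flour, so the scaling factor is 810 ÷ 180 = 9/2 = 4.5.
sliced almonds: (2 cup + 9 tbsp = 2.5625 cup) × 9/2 × 108 g/cup ≈ 1245 g
milk: 1 pint × 9/2 × 2 cup/pint × 245 g/cup = 2205 g

sliced almonds: 1245 g; milk: 2205 g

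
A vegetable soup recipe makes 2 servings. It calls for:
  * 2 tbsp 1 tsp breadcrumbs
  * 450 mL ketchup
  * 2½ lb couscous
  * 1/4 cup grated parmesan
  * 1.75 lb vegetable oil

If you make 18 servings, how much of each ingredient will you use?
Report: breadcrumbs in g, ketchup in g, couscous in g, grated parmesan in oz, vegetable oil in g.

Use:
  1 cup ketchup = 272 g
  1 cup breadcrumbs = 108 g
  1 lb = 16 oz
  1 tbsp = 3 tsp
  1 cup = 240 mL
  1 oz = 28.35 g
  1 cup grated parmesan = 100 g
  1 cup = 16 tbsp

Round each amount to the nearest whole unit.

breadcrumbs: 142 g; ketchup: 4590 g; couscous: 10206 g; grated parmesan: 8 oz; vegetable oil: 7144 g

Scaling factor: 18/2 = 9.
breadcrumbs: (2 tbsp + 1 tsp = 7/3 tbsp) × 9 ÷ 16 tbsp/cup × 108 g/cup ≈ 142 g
ketchup: 450 mL × 9 ÷ 240 mL/cup × 272 g/cup = 4590 g
couscous: 2.5 lb × 9 × 16 oz/lb × 28.35 g/oz = 10206 g
grated parmesan: 0.25 cup × 9 × 100 g/cup ÷ 28.35 g/oz ≈ 8 oz
vegetable oil: 1.75 lb × 9 × 16 oz/lb × 28.35 g/oz ≈ 7144 g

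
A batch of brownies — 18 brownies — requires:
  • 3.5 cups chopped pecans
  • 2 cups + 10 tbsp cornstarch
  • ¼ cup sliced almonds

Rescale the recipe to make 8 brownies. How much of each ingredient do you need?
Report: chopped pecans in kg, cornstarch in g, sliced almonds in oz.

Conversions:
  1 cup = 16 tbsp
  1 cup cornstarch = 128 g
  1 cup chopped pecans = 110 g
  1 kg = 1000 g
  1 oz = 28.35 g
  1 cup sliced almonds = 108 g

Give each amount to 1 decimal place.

chopped pecans: 0.2 kg; cornstarch: 149.3 g; sliced almonds: 0.4 oz

Scaling factor: 8/18 = 4/9.
chopped pecans: 3.5 cup × 4/9 × 110 g/cup ÷ 1000 g/kg ≈ 0.2 kg
cornstarch: (2 cup + 10 tbsp = 2.625 cup) × 4/9 × 128 g/cup ≈ 149.3 g
sliced almonds: 0.25 cup × 4/9 × 108 g/cup ÷ 28.35 g/oz ≈ 0.4 oz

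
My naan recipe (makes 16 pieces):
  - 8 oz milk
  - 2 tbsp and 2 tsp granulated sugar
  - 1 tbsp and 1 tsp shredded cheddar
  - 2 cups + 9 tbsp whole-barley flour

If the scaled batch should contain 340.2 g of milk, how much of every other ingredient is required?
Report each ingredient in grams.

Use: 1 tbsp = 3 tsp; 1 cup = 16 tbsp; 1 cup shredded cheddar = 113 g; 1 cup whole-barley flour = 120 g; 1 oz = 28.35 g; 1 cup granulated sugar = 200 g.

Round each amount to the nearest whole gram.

The original recipe has 226.8 g of milk, so the scaling factor is 340.2 ÷ 226.8 = 3/2 = 1.5.
granulated sugar: (2 tbsp + 2 tsp = 8/3 tbsp) × 3/2 ÷ 16 tbsp/cup × 200 g/cup = 50 g
shredded cheddar: (1 tbsp + 1 tsp = 4/3 tbsp) × 3/2 ÷ 16 tbsp/cup × 113 g/cup ≈ 14 g
whole-barley flour: (2 cup + 9 tbsp = 2.5625 cup) × 3/2 × 120 g/cup ≈ 461 g

granulated sugar: 50 g; shredded cheddar: 14 g; whole-barley flour: 461 g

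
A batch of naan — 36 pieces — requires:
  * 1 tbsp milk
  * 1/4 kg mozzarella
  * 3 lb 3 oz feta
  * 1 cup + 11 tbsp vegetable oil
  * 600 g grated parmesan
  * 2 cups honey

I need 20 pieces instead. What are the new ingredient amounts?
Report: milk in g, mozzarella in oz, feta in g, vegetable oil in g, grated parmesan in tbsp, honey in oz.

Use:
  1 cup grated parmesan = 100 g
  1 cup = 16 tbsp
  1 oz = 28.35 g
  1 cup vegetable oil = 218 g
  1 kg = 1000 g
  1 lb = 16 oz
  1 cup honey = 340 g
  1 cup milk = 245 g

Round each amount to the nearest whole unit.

milk: 9 g; mozzarella: 5 oz; feta: 803 g; vegetable oil: 204 g; grated parmesan: 53 tbsp; honey: 13 oz

Scaling factor: 20/36 = 5/9.
milk: 1 tbsp × 5/9 ÷ 16 tbsp/cup × 245 g/cup ≈ 9 g
mozzarella: 0.25 kg × 5/9 × 1000 g/kg ÷ 28.35 g/oz ≈ 5 oz
feta: (3 lb + 3 oz = 3.1875 lb) × 5/9 × 16 oz/lb × 28.35 g/oz ≈ 803 g
vegetable oil: (1 cup + 11 tbsp = 1.6875 cup) × 5/9 × 218 g/cup ≈ 204 g
grated parmesan: 600 g × 5/9 ÷ 100 g/cup × 16 tbsp/cup ≈ 53 tbsp
honey: 2 cup × 5/9 × 340 g/cup ÷ 28.35 g/oz ≈ 13 oz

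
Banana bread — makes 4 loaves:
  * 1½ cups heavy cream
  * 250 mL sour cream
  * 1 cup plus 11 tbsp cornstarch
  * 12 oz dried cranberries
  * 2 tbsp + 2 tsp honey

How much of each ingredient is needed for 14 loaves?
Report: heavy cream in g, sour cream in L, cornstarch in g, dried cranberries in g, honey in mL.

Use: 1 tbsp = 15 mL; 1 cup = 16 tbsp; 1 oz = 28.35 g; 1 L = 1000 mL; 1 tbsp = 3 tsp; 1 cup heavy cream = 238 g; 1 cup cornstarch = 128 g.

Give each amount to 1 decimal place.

heavy cream: 1249.5 g; sour cream: 0.9 L; cornstarch: 756.0 g; dried cranberries: 1190.7 g; honey: 140.0 mL

Scaling factor: 14/4 = 7/2 = 3.5.
heavy cream: 1.5 cup × 7/2 × 238 g/cup = 1249.5 g
sour cream: 250 mL × 7/2 ÷ 1000 mL/L ≈ 0.9 L
cornstarch: (1 cup + 11 tbsp = 1.6875 cup) × 7/2 × 128 g/cup = 756.0 g
dried cranberries: 12 oz × 7/2 × 28.35 g/oz = 1190.7 g
honey: (2 tbsp + 2 tsp = 8/3 tbsp) × 7/2 × 15 mL/tbsp = 140.0 mL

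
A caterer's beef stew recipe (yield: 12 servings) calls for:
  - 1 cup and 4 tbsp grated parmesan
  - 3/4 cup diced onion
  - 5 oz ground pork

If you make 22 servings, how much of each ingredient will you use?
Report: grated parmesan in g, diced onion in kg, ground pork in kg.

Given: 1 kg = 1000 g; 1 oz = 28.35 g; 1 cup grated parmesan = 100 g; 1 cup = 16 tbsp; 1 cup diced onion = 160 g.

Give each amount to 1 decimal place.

grated parmesan: 229.2 g; diced onion: 0.2 kg; ground pork: 0.3 kg

Scaling factor: 22/12 = 11/6.
grated parmesan: (1 cup + 4 tbsp = 1.25 cup) × 11/6 × 100 g/cup ≈ 229.2 g
diced onion: 0.75 cup × 11/6 × 160 g/cup ÷ 1000 g/kg ≈ 0.2 kg
ground pork: 5 oz × 11/6 × 28.35 g/oz ÷ 1000 g/kg ≈ 0.3 kg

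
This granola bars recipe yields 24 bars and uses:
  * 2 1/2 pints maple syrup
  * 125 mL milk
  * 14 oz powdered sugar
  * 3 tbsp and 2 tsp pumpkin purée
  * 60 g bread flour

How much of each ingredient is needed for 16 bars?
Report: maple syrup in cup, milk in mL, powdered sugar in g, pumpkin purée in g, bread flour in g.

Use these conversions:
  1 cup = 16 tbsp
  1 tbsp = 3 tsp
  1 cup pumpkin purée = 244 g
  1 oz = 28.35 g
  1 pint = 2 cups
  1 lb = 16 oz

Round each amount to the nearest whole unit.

maple syrup: 3 cup; milk: 83 mL; powdered sugar: 265 g; pumpkin purée: 37 g; bread flour: 40 g

Scaling factor: 16/24 = 2/3.
maple syrup: 2.5 pint × 2/3 × 2 cup/pint ≈ 3 cup
milk: 125 mL × 2/3 ≈ 83 mL
powdered sugar: 14 oz × 2/3 × 28.35 g/oz ≈ 265 g
pumpkin purée: (3 tbsp + 2 tsp = 11/3 tbsp) × 2/3 ÷ 16 tbsp/cup × 244 g/cup ≈ 37 g
bread flour: 60 g × 2/3 = 40 g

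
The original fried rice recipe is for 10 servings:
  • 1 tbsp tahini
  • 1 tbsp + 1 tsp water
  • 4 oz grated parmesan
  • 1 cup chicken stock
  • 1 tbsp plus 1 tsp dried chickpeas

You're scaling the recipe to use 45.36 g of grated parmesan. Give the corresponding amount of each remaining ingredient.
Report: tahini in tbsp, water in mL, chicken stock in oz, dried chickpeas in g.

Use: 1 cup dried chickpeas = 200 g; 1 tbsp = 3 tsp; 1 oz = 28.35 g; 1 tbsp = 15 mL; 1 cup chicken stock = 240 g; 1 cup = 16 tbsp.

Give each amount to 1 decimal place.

The original recipe has 113.4 g of grated parmesan, so the scaling factor is 45.36 ÷ 113.4 = 2/5 = 0.4.
tahini: 1 tbsp × 2/5 = 0.4 tbsp
water: (1 tbsp + 1 tsp = 4/3 tbsp) × 2/5 × 15 mL/tbsp = 8.0 mL
chicken stock: 1 cup × 2/5 × 240 g/cup ÷ 28.35 g/oz ≈ 3.4 oz
dried chickpeas: (1 tbsp + 1 tsp = 4/3 tbsp) × 2/5 ÷ 16 tbsp/cup × 200 g/cup ≈ 6.7 g

tahini: 0.4 tbsp; water: 8.0 mL; chicken stock: 3.4 oz; dried chickpeas: 6.7 g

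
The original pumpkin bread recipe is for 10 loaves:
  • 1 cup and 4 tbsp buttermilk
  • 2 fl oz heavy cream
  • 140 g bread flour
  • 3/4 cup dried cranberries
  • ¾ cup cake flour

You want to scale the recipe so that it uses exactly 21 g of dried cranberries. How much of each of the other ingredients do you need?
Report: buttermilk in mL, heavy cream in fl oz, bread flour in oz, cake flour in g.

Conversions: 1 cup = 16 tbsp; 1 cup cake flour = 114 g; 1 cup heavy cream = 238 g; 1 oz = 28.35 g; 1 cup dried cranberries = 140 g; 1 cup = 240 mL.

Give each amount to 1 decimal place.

buttermilk: 60.0 mL; heavy cream: 0.4 fl oz; bread flour: 1.0 oz; cake flour: 17.1 g

The original recipe has 105 g of dried cranberries, so the scaling factor is 21 ÷ 105 = 1/5 = 0.2.
buttermilk: (1 cup + 4 tbsp = 1.25 cup) × 1/5 × 240 mL/cup = 60.0 mL
heavy cream: 2 fl oz × 1/5 = 0.4 fl oz
bread flour: 140 g × 1/5 ÷ 28.35 g/oz ≈ 1.0 oz
cake flour: 0.75 cup × 1/5 × 114 g/cup = 17.1 g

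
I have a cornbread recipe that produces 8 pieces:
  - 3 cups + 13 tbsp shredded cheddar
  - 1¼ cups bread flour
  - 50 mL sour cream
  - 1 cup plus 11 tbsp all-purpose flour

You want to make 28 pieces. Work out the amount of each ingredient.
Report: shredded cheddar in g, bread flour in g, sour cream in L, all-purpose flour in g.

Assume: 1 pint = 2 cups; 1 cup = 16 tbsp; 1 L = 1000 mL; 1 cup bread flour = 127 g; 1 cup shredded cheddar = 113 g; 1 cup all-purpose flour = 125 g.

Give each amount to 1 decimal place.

shredded cheddar: 1507.8 g; bread flour: 555.6 g; sour cream: 0.2 L; all-purpose flour: 738.3 g

Scaling factor: 28/8 = 7/2 = 3.5.
shredded cheddar: (3 cup + 13 tbsp = 3.8125 cup) × 7/2 × 113 g/cup ≈ 1507.8 g
bread flour: 1.25 cup × 7/2 × 127 g/cup ≈ 555.6 g
sour cream: 50 mL × 7/2 ÷ 1000 mL/L ≈ 0.2 L
all-purpose flour: (1 cup + 11 tbsp = 1.6875 cup) × 7/2 × 125 g/cup ≈ 738.3 g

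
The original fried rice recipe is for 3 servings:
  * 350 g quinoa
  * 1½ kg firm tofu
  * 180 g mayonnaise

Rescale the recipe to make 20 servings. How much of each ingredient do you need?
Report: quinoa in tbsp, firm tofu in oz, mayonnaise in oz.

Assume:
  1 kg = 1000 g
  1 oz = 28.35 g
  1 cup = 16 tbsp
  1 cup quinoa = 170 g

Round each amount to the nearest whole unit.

quinoa: 220 tbsp; firm tofu: 353 oz; mayonnaise: 42 oz

Scaling factor: 20/3.
quinoa: 350 g × 20/3 ÷ 170 g/cup × 16 tbsp/cup ≈ 220 tbsp
firm tofu: 1.5 kg × 20/3 × 1000 g/kg ÷ 28.35 g/oz ≈ 353 oz
mayonnaise: 180 g × 20/3 ÷ 28.35 g/oz ≈ 42 oz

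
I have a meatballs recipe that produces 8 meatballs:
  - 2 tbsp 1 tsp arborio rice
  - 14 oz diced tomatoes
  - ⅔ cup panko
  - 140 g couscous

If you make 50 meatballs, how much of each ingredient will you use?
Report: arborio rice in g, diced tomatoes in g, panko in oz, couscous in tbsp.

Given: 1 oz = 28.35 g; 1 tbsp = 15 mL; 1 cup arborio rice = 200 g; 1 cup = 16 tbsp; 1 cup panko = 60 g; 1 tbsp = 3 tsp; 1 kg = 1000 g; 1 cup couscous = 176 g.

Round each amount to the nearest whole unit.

Scaling factor: 50/8 = 25/4 = 6.25.
arborio rice: (2 tbsp + 1 tsp = 7/3 tbsp) × 25/4 ÷ 16 tbsp/cup × 200 g/cup ≈ 182 g
diced tomatoes: 14 oz × 25/4 × 28.35 g/oz ≈ 2481 g
panko: 2/3 cup × 25/4 × 60 g/cup ÷ 28.35 g/oz ≈ 9 oz
couscous: 140 g × 25/4 ÷ 176 g/cup × 16 tbsp/cup ≈ 80 tbsp

arborio rice: 182 g; diced tomatoes: 2481 g; panko: 9 oz; couscous: 80 tbsp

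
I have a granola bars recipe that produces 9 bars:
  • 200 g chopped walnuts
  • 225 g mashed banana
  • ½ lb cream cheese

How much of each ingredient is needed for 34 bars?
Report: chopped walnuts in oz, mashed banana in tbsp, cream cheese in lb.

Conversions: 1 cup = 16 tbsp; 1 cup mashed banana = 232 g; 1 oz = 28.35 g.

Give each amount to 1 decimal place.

chopped walnuts: 26.7 oz; mashed banana: 58.6 tbsp; cream cheese: 1.9 lb

Scaling factor: 34/9.
chopped walnuts: 200 g × 34/9 ÷ 28.35 g/oz ≈ 26.7 oz
mashed banana: 225 g × 34/9 ÷ 232 g/cup × 16 tbsp/cup ≈ 58.6 tbsp
cream cheese: 0.5 lb × 34/9 ≈ 1.9 lb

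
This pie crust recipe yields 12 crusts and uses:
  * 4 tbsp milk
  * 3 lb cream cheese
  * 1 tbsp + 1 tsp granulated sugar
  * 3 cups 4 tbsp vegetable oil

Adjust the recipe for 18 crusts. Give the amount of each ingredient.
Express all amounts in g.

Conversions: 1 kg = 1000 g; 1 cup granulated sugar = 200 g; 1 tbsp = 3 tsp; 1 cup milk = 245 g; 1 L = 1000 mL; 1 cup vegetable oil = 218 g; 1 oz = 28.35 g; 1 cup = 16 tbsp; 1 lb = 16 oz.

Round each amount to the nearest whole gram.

milk: 92 g; cream cheese: 2041 g; granulated sugar: 25 g; vegetable oil: 1063 g

Scaling factor: 18/12 = 3/2 = 1.5.
milk: 4 tbsp × 3/2 ÷ 16 tbsp/cup × 245 g/cup ≈ 92 g
cream cheese: 3 lb × 3/2 × 16 oz/lb × 28.35 g/oz ≈ 2041 g
granulated sugar: (1 tbsp + 1 tsp = 4/3 tbsp) × 3/2 ÷ 16 tbsp/cup × 200 g/cup = 25 g
vegetable oil: (3 cup + 4 tbsp = 3.25 cup) × 3/2 × 218 g/cup ≈ 1063 g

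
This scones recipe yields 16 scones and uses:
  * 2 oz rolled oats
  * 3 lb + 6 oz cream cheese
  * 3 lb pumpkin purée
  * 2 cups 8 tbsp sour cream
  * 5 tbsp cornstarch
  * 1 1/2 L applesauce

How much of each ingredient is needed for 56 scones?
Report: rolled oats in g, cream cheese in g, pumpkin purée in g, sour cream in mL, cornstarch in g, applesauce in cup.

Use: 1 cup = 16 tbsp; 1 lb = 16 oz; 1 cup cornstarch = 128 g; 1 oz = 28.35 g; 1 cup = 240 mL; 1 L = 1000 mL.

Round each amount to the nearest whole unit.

Scaling factor: 56/16 = 7/2 = 3.5.
rolled oats: 2 oz × 7/2 × 28.35 g/oz ≈ 198 g
cream cheese: (3 lb + 6 oz = 3.375 lb) × 7/2 × 16 oz/lb × 28.35 g/oz ≈ 5358 g
pumpkin purée: 3 lb × 7/2 × 16 oz/lb × 28.35 g/oz ≈ 4763 g
sour cream: (2 cup + 8 tbsp = 2.5 cup) × 7/2 × 240 mL/cup = 2100 mL
cornstarch: 5 tbsp × 7/2 ÷ 16 tbsp/cup × 128 g/cup = 140 g
applesauce: 1.5 L × 7/2 × 1000 mL/L ÷ 240 mL/cup ≈ 22 cup

rolled oats: 198 g; cream cheese: 5358 g; pumpkin purée: 4763 g; sour cream: 2100 mL; cornstarch: 140 g; applesauce: 22 cup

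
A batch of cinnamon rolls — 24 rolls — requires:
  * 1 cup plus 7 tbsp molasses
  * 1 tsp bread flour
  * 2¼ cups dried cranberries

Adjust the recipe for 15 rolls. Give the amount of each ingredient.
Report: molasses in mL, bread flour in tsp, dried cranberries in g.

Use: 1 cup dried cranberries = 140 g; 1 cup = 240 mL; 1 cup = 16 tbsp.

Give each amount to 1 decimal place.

Scaling factor: 15/24 = 5/8 = 0.625.
molasses: (1 cup + 7 tbsp = 1.4375 cup) × 5/8 × 240 mL/cup ≈ 215.6 mL
bread flour: 1 tsp × 5/8 ≈ 0.6 tsp
dried cranberries: 2.25 cup × 5/8 × 140 g/cup ≈ 196.9 g

molasses: 215.6 mL; bread flour: 0.6 tsp; dried cranberries: 196.9 g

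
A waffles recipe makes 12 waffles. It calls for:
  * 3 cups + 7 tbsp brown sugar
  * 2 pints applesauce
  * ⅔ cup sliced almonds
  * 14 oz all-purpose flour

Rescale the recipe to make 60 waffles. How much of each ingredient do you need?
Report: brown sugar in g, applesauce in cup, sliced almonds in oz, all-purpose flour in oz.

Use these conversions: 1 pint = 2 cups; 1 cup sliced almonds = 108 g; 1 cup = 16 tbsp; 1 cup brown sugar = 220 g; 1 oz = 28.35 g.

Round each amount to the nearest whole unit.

brown sugar: 3781 g; applesauce: 20 cup; sliced almonds: 13 oz; all-purpose flour: 70 oz

Scaling factor: 60/12 = 5.
brown sugar: (3 cup + 7 tbsp = 3.4375 cup) × 5 × 220 g/cup ≈ 3781 g
applesauce: 2 pint × 5 × 2 cup/pint = 20 cup
sliced almonds: 2/3 cup × 5 × 108 g/cup ÷ 28.35 g/oz ≈ 13 oz
all-purpose flour: 14 oz × 5 = 70 oz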